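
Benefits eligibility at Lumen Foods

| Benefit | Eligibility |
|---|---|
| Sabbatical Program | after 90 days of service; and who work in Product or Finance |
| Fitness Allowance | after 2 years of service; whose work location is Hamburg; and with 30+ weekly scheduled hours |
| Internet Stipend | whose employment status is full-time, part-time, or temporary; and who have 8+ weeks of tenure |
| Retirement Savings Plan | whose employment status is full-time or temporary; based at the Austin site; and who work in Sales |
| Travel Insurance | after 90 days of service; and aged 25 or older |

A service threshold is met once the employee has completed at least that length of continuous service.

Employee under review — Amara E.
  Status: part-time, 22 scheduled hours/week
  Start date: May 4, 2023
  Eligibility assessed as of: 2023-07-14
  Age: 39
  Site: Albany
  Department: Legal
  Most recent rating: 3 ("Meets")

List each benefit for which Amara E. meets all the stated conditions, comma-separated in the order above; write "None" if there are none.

Service from May 4, 2023 to 2023-07-14: 71 days.
Sabbatical Program — service 71 days < 90 days ✗ → not eligible.
Fitness Allowance — service 71 days < 2 years (≈730 days) ✗ → not eligible.
Internet Stipend — status part-time ✓; service 71 days ≥ 8 weeks (≈56 days) ✓ → eligible.
Retirement Savings Plan — status part-time ✗ (requires full-time or temporary) → not eligible.
Travel Insurance — service 71 days < 90 days ✗ → not eligible.

Internet Stipend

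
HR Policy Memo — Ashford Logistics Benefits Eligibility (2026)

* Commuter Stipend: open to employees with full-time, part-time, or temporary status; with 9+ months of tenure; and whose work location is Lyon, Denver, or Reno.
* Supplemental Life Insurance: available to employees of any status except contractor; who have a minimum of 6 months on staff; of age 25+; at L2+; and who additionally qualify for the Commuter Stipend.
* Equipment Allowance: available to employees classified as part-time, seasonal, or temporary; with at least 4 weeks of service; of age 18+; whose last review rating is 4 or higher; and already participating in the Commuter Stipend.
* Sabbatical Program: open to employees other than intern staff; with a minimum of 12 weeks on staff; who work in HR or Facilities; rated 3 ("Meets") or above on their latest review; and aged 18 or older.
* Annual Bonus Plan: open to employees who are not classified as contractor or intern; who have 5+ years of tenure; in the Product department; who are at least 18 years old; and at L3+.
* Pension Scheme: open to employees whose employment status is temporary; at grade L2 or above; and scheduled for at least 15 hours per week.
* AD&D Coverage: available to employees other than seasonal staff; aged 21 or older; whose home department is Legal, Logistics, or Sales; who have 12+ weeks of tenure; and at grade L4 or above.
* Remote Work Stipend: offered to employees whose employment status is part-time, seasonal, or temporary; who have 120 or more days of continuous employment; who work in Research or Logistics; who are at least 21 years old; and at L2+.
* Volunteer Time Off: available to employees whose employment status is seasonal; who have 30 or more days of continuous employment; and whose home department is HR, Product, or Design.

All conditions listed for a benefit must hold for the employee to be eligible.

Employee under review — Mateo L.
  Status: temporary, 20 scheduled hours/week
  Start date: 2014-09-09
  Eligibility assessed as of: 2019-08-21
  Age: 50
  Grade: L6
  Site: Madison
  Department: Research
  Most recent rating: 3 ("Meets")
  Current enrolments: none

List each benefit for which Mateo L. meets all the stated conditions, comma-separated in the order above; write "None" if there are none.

Service from 2014-09-09 to 2019-08-21: 1807 days.
Commuter Stipend — status temporary ✓; service 1807 days ≥ 9 months (≈270 days) ✓; site Madison ✗ (not Lyon, Denver, or Reno) → not eligible.
Supplemental Life Insurance — status temporary ✓ (not excluded); service 1807 days ≥ 6 months (≈180 days) ✓; age 50 ≥ 25 ✓; grade L6 ≥ L2 ✓; not eligible for Commuter Stipend ✗ → not eligible.
Equipment Allowance — status temporary ✓; service 1807 days ≥ 4 weeks (≈28 days) ✓; age 50 ≥ 18 ✓; rating 3 < 4 ✗ → not eligible.
Sabbatical Program — status temporary ✓ (not excluded); service 1807 days ≥ 12 weeks (≈84 days) ✓; dept Research ✗ → not eligible.
Annual Bonus Plan — status temporary ✓ (not excluded); service 1807 days < 5 years (≈1825 days) ✗ → not eligible.
Pension Scheme — status temporary ✓; grade L6 ≥ L2 ✓; 20 hrs/wk ≥ 15 ✓ → eligible.
AD&D Coverage — status temporary ✓ (not excluded); age 50 ≥ 21 ✓; dept Research ✗ → not eligible.
Remote Work Stipend — status temporary ✓; service 1807 days ≥ 120 days ✓; dept Research ✓; age 50 ≥ 21 ✓; grade L6 ≥ L2 ✓ → eligible.
Volunteer Time Off — status temporary ✗ (requires seasonal) → not eligible.

Pension Scheme, Remote Work Stipend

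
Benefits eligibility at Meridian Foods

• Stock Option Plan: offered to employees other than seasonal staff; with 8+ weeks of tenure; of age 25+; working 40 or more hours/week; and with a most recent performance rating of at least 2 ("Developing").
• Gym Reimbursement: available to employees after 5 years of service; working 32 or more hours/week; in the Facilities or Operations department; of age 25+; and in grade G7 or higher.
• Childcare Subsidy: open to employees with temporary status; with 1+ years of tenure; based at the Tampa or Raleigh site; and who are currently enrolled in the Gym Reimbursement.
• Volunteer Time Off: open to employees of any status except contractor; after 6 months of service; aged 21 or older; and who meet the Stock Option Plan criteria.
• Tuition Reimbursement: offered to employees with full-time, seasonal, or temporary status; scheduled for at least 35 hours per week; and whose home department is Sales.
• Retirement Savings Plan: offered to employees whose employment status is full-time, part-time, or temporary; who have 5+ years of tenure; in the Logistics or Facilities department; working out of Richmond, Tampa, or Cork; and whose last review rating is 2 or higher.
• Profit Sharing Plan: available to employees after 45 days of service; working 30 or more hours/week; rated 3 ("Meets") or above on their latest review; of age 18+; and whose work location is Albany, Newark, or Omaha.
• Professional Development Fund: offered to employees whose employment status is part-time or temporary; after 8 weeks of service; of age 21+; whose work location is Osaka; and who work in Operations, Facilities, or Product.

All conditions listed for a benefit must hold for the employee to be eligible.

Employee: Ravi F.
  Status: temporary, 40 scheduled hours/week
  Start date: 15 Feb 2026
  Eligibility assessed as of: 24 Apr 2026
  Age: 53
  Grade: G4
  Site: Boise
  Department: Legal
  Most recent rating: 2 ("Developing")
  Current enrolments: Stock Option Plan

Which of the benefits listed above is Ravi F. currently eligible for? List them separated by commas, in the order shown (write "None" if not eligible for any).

Stock Option Plan

Service from 15 Feb 2026 to 24 Apr 2026: 68 days.
Stock Option Plan — status temporary ✓ (not excluded); service 68 days ≥ 8 weeks (≈56 days) ✓; age 53 ≥ 25 ✓; 40 hrs/wk ≥ 40 ✓; rating 2 ≥ 2 ✓ → eligible.
Gym Reimbursement — service 68 days < 5 years (≈1825 days) ✗ → not eligible.
Childcare Subsidy — status temporary ✓; service 68 days < 1 year (≈365 days) ✗ → not eligible.
Volunteer Time Off — status temporary ✓ (not excluded); service 68 days < 6 months (≈180 days) ✗ → not eligible.
Tuition Reimbursement — status temporary ✓; 40 hrs/wk ≥ 35 ✓; dept Legal ✗ → not eligible.
Retirement Savings Plan — status temporary ✓; service 68 days < 5 years (≈1825 days) ✗ → not eligible.
Profit Sharing Plan — service 68 days ≥ 45 days ✓; 40 hrs/wk ≥ 30 ✓; rating 2 < 3 ✗ → not eligible.
Professional Development Fund — status temporary ✓; service 68 days ≥ 8 weeks (≈56 days) ✓; age 53 ≥ 21 ✓; site Boise ✗ (not Osaka) → not eligible.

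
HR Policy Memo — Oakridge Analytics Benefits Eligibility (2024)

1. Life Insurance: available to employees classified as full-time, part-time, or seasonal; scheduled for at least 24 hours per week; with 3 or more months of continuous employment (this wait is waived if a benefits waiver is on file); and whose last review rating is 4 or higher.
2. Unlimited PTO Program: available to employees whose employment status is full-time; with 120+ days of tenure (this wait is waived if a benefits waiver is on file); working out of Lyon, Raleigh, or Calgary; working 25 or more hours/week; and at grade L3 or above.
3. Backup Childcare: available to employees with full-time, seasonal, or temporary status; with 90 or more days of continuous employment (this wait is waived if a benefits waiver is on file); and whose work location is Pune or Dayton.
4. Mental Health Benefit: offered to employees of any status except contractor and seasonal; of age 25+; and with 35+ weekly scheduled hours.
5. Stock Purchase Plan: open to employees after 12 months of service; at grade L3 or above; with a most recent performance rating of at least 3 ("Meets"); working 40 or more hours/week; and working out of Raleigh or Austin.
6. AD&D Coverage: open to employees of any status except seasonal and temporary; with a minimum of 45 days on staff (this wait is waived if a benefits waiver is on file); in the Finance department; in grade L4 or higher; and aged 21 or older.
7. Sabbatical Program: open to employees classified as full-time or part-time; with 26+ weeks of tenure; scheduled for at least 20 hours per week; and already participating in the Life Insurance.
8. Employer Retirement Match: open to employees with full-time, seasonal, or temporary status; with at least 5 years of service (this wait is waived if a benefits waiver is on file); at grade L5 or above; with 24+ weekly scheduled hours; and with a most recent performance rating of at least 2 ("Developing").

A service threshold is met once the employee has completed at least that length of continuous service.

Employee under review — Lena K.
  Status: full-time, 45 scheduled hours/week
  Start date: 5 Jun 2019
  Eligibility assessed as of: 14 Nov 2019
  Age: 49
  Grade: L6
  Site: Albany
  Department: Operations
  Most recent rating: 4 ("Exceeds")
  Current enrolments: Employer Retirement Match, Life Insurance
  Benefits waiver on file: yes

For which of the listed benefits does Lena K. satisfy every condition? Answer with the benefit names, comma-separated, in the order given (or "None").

Life Insurance, Mental Health Benefit, Employer Retirement Match

Service from 5 Jun 2019 to 14 Nov 2019: 162 days.
Life Insurance — status full-time ✓; 45 hrs/wk ≥ 24 ✓; benefits waiver on file ✓; rating 4 ≥ 4 ✓ → eligible.
Unlimited PTO Program — status full-time ✓; benefits waiver on file ✓; site Albany ✗ (not Lyon, Raleigh, or Calgary) → not eligible.
Backup Childcare — status full-time ✓; benefits waiver on file ✓; site Albany ✗ (not Pune or Dayton) → not eligible.
Mental Health Benefit — status full-time ✓ (not excluded); age 49 ≥ 25 ✓; 45 hrs/wk ≥ 35 ✓ → eligible.
Stock Purchase Plan — service 162 days < 12 months (≈360 days) ✗ → not eligible.
AD&D Coverage — status full-time ✓ (not excluded); benefits waiver on file ✓; dept Operations ✗ → not eligible.
Sabbatical Program — status full-time ✓; service 162 days < 26 weeks (≈182 days) ✗ → not eligible.
Employer Retirement Match — status full-time ✓; benefits waiver on file ✓; grade L6 ≥ L5 ✓; 45 hrs/wk ≥ 24 ✓; rating 4 ≥ 2 ✓ → eligible.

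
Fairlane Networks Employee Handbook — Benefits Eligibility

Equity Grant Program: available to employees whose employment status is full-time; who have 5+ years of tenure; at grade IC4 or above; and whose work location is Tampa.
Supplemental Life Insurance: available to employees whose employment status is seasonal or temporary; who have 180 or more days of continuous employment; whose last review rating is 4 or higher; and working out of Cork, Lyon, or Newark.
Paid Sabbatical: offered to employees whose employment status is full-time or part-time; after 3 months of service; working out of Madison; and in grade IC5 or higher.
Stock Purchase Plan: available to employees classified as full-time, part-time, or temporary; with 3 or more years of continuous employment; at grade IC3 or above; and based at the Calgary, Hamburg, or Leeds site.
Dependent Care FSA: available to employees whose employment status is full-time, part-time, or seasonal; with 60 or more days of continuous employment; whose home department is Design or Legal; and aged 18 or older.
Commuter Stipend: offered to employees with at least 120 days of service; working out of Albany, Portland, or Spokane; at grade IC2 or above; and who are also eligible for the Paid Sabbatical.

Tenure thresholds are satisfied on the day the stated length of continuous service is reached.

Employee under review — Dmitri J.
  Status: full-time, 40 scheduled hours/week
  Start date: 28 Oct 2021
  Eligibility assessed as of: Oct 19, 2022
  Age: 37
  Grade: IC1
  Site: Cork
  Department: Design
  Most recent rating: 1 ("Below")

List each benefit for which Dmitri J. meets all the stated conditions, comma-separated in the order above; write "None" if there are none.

Dependent Care FSA

Service from 28 Oct 2021 to Oct 19, 2022: 356 days.
Equity Grant Program — status full-time ✓; service 356 days < 5 years (≈1825 days) ✗ → not eligible.
Supplemental Life Insurance — status full-time ✗ (requires seasonal or temporary) → not eligible.
Paid Sabbatical — status full-time ✓; service 356 days ≥ 3 months (≈90 days) ✓; site Cork ✗ (not Madison) → not eligible.
Stock Purchase Plan — status full-time ✓; service 356 days < 3 years (≈1095 days) ✗ → not eligible.
Dependent Care FSA — status full-time ✓; service 356 days ≥ 60 days ✓; dept Design ✓; age 37 ≥ 18 ✓ → eligible.
Commuter Stipend — service 356 days ≥ 120 days ✓; site Cork ✗ (not Albany, Portland, or Spokane) → not eligible.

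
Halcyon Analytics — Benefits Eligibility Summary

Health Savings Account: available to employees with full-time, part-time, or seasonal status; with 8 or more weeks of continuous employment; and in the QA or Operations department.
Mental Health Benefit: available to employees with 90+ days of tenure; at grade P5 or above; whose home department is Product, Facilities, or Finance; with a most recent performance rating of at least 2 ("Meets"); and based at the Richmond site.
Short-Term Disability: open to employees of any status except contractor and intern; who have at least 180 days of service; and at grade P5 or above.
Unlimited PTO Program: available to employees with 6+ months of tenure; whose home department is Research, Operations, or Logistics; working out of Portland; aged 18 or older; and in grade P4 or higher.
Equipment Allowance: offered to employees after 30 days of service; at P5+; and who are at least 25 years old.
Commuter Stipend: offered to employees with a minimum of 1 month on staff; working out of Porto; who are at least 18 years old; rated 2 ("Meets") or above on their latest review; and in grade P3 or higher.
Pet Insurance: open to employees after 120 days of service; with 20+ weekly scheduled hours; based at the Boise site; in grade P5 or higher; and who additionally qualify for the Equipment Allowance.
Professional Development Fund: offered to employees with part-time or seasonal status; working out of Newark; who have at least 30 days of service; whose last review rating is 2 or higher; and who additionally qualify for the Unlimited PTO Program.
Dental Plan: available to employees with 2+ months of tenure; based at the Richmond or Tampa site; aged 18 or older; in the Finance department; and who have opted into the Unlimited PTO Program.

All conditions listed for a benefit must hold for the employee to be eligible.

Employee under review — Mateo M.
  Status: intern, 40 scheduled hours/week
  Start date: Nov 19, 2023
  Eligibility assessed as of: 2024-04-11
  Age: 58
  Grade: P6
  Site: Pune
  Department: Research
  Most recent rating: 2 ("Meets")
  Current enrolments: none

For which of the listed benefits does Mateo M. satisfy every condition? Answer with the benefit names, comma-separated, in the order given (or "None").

Equipment Allowance

Service from Nov 19, 2023 to 2024-04-11: 144 days.
Health Savings Account — status intern ✗ (requires full-time, part-time, or seasonal) → not eligible.
Mental Health Benefit — service 144 days ≥ 90 days ✓; grade P6 ≥ P5 ✓; dept Research ✗ → not eligible.
Short-Term Disability — status intern ✗ (excluded) → not eligible.
Unlimited PTO Program — service 144 days < 6 months (≈180 days) ✗ → not eligible.
Equipment Allowance — service 144 days ≥ 30 days ✓; grade P6 ≥ P5 ✓; age 58 ≥ 25 ✓ → eligible.
Commuter Stipend — service 144 days ≥ 1 month (≈30 days) ✓; site Pune ✗ (not Porto) → not eligible.
Pet Insurance — service 144 days ≥ 120 days ✓; 40 hrs/wk ≥ 20 ✓; site Pune ✗ (not Boise) → not eligible.
Professional Development Fund — status intern ✗ (requires part-time or seasonal) → not eligible.
Dental Plan — service 144 days ≥ 2 months (≈60 days) ✓; site Pune ✗ (not Richmond or Tampa) → not eligible.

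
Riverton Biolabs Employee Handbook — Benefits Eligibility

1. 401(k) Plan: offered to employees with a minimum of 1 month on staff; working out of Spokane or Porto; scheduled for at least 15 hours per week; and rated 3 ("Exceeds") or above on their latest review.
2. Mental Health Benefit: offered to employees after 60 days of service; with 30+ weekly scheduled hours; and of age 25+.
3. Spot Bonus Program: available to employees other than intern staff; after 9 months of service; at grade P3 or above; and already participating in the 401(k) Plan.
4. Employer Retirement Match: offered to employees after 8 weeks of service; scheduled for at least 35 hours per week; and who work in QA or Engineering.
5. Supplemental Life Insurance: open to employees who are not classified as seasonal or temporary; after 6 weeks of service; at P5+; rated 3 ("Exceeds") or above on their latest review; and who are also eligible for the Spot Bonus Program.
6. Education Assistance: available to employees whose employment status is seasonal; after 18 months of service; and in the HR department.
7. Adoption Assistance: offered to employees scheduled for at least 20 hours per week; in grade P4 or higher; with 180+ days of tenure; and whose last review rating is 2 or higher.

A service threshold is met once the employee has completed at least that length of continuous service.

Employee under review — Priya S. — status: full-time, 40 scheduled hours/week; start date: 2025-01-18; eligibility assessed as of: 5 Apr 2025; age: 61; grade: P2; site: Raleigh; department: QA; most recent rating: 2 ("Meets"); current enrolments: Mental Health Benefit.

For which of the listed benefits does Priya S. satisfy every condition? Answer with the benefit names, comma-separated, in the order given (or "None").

Service from 2025-01-18 to 5 Apr 2025: 77 days.
401(k) Plan — service 77 days ≥ 1 month (≈30 days) ✓; site Raleigh ✗ (not Spokane or Porto) → not eligible.
Mental Health Benefit — service 77 days ≥ 60 days ✓; 40 hrs/wk ≥ 30 ✓; age 61 ≥ 25 ✓ → eligible.
Spot Bonus Program — status full-time ✓ (not excluded); service 77 days < 9 months (≈270 days) ✗ → not eligible.
Employer Retirement Match — service 77 days ≥ 8 weeks (≈56 days) ✓; 40 hrs/wk ≥ 35 ✓; dept QA ✓ → eligible.
Supplemental Life Insurance — status full-time ✓ (not excluded); service 77 days ≥ 6 weeks (≈42 days) ✓; grade P2 < P5 ✗ → not eligible.
Education Assistance — status full-time ✗ (requires seasonal) → not eligible.
Adoption Assistance — 40 hrs/wk ≥ 20 ✓; grade P2 < P4 ✗ → not eligible.

Mental Health Benefit, Employer Retirement Match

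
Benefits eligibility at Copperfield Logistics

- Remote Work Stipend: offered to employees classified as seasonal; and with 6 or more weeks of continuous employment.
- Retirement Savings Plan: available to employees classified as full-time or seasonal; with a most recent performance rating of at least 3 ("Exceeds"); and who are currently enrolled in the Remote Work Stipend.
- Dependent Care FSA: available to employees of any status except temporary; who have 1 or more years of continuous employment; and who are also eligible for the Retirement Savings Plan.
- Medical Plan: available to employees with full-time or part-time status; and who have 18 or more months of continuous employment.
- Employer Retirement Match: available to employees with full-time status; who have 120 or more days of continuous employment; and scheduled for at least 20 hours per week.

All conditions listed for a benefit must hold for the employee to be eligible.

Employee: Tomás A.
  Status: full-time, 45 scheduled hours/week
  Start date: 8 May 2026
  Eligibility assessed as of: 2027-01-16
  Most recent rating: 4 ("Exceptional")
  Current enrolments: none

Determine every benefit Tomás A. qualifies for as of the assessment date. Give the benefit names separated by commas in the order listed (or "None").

Service from 8 May 2026 to 2027-01-16: 253 days.
Remote Work Stipend — status full-time ✗ (requires seasonal) → not eligible.
Retirement Savings Plan — status full-time ✓; rating 4 ≥ 3 ✓; not enrolled in Remote Work Stipend ✗ → not eligible.
Dependent Care FSA — status full-time ✓ (not excluded); service 253 days < 1 year (≈365 days) ✗ → not eligible.
Medical Plan — status full-time ✓; service 253 days < 18 months (≈540 days) ✗ → not eligible.
Employer Retirement Match — status full-time ✓; service 253 days ≥ 120 days ✓; 45 hrs/wk ≥ 20 ✓ → eligible.

Employer Retirement Match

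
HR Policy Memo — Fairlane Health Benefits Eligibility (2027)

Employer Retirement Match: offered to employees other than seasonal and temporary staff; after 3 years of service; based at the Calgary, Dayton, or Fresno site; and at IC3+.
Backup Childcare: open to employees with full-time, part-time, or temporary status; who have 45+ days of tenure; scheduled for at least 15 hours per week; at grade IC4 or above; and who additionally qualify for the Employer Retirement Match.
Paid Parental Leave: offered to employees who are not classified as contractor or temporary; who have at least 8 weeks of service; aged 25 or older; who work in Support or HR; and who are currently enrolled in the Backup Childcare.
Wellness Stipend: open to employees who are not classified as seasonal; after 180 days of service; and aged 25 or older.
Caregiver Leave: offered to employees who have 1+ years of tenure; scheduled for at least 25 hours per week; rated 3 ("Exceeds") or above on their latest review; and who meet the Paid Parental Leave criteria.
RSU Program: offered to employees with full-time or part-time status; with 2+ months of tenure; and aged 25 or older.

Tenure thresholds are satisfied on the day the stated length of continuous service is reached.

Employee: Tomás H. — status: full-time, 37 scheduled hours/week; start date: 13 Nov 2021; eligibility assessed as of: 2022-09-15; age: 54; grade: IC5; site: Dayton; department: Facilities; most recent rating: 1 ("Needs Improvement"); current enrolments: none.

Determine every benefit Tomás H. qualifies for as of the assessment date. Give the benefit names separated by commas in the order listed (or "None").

Wellness Stipend, RSU Program

Service from 13 Nov 2021 to 2022-09-15: 306 days.
Employer Retirement Match — status full-time ✓ (not excluded); service 306 days < 3 years (≈1095 days) ✗ → not eligible.
Backup Childcare — status full-time ✓; service 306 days ≥ 45 days ✓; 37 hrs/wk ≥ 15 ✓; grade IC5 ≥ IC4 ✓; not eligible for Employer Retirement Match ✗ → not eligible.
Paid Parental Leave — status full-time ✓ (not excluded); service 306 days ≥ 8 weeks (≈56 days) ✓; age 54 ≥ 25 ✓; dept Facilities ✗ → not eligible.
Wellness Stipend — status full-time ✓ (not excluded); service 306 days ≥ 180 days ✓; age 54 ≥ 25 ✓ → eligible.
Caregiver Leave — service 306 days < 1 year (≈365 days) ✗ → not eligible.
RSU Program — status full-time ✓; service 306 days ≥ 2 months (≈60 days) ✓; age 54 ≥ 25 ✓ → eligible.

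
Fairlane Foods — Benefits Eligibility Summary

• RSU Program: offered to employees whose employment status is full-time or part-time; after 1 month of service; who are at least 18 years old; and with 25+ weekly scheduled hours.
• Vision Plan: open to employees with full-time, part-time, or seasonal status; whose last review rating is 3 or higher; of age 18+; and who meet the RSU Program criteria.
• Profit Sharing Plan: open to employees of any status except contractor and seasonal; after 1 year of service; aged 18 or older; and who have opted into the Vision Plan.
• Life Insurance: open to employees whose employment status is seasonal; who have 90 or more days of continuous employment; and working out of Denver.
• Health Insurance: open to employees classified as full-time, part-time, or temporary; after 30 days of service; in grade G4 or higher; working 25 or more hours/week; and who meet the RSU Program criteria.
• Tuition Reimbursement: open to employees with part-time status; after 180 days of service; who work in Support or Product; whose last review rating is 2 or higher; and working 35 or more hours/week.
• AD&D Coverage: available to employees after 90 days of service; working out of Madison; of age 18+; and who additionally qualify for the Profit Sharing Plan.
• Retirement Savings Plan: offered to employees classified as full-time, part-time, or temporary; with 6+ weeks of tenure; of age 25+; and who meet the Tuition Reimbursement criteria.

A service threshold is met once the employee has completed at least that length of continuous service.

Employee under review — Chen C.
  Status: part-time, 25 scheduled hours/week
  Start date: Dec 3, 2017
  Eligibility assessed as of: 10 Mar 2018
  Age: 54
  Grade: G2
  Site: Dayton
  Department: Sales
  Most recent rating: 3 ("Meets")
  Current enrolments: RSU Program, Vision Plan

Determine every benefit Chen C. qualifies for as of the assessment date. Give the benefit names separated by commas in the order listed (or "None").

Service from Dec 3, 2017 to 10 Mar 2018: 97 days.
RSU Program — status part-time ✓; service 97 days ≥ 1 month (≈30 days) ✓; age 54 ≥ 18 ✓; 25 hrs/wk ≥ 25 ✓ → eligible.
Vision Plan — status part-time ✓; rating 3 ≥ 3 ✓; age 54 ≥ 18 ✓; eligible for RSU Program ✓ → eligible.
Profit Sharing Plan — status part-time ✓ (not excluded); service 97 days < 1 year (≈365 days) ✗ → not eligible.
Life Insurance — status part-time ✗ (requires seasonal) → not eligible.
Health Insurance — status part-time ✓; service 97 days ≥ 30 days ✓; grade G2 < G4 ✗ → not eligible.
Tuition Reimbursement — status part-time ✓; service 97 days < 180 days ✗ → not eligible.
AD&D Coverage — service 97 days ≥ 90 days ✓; site Dayton ✗ (not Madison) → not eligible.
Retirement Savings Plan — status part-time ✓; service 97 days ≥ 6 weeks (≈42 days) ✓; age 54 ≥ 25 ✓; not eligible for Tuition Reimbursement ✗ → not eligible.

RSU Program, Vision Plan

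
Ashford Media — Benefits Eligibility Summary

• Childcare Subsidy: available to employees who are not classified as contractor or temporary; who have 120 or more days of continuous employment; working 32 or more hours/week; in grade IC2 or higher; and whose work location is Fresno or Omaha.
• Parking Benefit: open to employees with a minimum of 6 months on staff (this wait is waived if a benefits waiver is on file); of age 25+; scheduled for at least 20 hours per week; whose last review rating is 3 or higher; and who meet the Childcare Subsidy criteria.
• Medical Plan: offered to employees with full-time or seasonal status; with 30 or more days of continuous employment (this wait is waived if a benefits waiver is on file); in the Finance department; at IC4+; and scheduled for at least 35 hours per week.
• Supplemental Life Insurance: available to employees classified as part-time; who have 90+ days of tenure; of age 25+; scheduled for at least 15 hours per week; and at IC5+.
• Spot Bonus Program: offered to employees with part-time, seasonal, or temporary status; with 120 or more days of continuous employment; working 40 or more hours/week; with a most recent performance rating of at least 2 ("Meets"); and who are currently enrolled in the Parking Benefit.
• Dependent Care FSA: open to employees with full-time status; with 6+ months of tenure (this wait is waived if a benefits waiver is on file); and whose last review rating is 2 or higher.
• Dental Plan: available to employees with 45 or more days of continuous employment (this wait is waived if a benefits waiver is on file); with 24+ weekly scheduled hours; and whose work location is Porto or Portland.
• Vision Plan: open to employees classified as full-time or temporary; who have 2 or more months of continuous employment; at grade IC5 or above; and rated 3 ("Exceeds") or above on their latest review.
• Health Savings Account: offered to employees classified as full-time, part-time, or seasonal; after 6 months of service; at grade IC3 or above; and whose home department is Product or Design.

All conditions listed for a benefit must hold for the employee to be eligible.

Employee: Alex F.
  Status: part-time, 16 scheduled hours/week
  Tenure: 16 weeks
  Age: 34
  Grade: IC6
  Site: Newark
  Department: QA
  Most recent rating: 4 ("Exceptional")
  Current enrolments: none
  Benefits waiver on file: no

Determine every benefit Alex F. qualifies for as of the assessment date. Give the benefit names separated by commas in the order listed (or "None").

Supplemental Life Insurance

Childcare Subsidy — status part-time ✓ (not excluded); service 16 weeks < 120 days ✗ → not eligible.
Parking Benefit — no waiver, service 16 weeks < 6 months (≈180 days) ✗ → not eligible.
Medical Plan — status part-time ✗ (requires full-time or seasonal) → not eligible.
Supplemental Life Insurance — status part-time ✓; service 16 weeks ≥ 90 days ✓; age 34 ≥ 25 ✓; 16 hrs/wk ≥ 15 ✓; grade IC6 ≥ IC5 ✓ → eligible.
Spot Bonus Program — status part-time ✓; service 16 weeks < 120 days ✗ → not eligible.
Dependent Care FSA — status part-time ✗ (requires full-time) → not eligible.
Dental Plan — no waiver, service 16 weeks ≥ 45 days ✓; 16 hrs/wk < 24 ✗ → not eligible.
Vision Plan — status part-time ✗ (requires full-time or temporary) → not eligible.
Health Savings Account — status part-time ✓; service 16 weeks < 6 months (≈180 days) ✗ → not eligible.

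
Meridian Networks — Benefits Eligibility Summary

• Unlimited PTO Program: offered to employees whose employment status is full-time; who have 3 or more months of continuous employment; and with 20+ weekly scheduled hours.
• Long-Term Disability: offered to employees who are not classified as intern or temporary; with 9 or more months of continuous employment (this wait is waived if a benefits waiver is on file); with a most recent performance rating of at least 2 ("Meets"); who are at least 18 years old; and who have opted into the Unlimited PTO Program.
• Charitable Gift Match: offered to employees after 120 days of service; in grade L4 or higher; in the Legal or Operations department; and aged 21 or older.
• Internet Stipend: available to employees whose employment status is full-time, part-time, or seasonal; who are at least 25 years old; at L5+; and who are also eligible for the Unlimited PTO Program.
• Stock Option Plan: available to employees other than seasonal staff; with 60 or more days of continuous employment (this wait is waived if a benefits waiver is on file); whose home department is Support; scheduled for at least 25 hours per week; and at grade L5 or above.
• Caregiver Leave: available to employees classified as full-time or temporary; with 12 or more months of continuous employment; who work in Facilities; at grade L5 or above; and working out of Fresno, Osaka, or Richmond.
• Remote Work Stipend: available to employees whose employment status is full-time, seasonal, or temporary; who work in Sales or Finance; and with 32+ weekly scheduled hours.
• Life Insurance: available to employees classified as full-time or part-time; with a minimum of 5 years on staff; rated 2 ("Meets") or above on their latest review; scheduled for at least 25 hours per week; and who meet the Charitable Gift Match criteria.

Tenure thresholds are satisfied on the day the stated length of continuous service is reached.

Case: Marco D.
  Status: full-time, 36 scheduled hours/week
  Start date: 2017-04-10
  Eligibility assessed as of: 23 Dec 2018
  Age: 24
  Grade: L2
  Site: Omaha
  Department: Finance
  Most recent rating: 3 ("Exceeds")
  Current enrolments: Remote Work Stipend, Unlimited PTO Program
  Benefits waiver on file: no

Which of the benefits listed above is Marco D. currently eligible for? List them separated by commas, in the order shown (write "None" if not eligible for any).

Unlimited PTO Program, Long-Term Disability, Remote Work Stipend

Service from 2017-04-10 to 23 Dec 2018: 622 days.
Unlimited PTO Program — status full-time ✓; service 622 days ≥ 3 months (≈90 days) ✓; 36 hrs/wk ≥ 20 ✓ → eligible.
Long-Term Disability — status full-time ✓ (not excluded); no waiver, service 622 days ≥ 9 months (≈270 days) ✓; rating 3 ≥ 2 ✓; age 24 ≥ 18 ✓; enrolled in Unlimited PTO Program ✓ → eligible.
Charitable Gift Match — service 622 days ≥ 120 days ✓; grade L2 < L4 ✗ → not eligible.
Internet Stipend — status full-time ✓; age 24 < 25 ✗ → not eligible.
Stock Option Plan — status full-time ✓ (not excluded); no waiver, service 622 days ≥ 60 days ✓; dept Finance ✗ → not eligible.
Caregiver Leave — status full-time ✓; service 622 days ≥ 12 months (≈360 days) ✓; dept Finance ✗ → not eligible.
Remote Work Stipend — status full-time ✓; dept Finance ✓; 36 hrs/wk ≥ 32 ✓ → eligible.
Life Insurance — status full-time ✓; service 622 days < 5 years (≈1825 days) ✗ → not eligible.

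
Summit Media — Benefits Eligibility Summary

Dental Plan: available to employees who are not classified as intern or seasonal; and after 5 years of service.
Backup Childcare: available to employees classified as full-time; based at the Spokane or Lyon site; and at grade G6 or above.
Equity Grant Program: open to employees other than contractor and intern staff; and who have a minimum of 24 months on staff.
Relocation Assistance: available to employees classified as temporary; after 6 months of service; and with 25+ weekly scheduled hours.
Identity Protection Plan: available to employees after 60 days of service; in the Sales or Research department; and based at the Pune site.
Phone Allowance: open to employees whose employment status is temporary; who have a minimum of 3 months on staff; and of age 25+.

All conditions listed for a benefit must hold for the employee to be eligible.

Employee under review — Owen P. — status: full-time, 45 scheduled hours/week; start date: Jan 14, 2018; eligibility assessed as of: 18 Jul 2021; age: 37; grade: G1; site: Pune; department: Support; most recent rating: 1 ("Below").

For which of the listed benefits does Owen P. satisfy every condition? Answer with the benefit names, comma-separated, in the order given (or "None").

Equity Grant Program

Service from Jan 14, 2018 to 18 Jul 2021: 1281 days.
Dental Plan — status full-time ✓ (not excluded); service 1281 days < 5 years (≈1825 days) ✗ → not eligible.
Backup Childcare — status full-time ✓; site Pune ✗ (not Spokane or Lyon) → not eligible.
Equity Grant Program — status full-time ✓ (not excluded); service 1281 days ≥ 24 months (≈720 days) ✓ → eligible.
Relocation Assistance — status full-time ✗ (requires temporary) → not eligible.
Identity Protection Plan — service 1281 days ≥ 60 days ✓; dept Support ✗ → not eligible.
Phone Allowance — status full-time ✗ (requires temporary) → not eligible.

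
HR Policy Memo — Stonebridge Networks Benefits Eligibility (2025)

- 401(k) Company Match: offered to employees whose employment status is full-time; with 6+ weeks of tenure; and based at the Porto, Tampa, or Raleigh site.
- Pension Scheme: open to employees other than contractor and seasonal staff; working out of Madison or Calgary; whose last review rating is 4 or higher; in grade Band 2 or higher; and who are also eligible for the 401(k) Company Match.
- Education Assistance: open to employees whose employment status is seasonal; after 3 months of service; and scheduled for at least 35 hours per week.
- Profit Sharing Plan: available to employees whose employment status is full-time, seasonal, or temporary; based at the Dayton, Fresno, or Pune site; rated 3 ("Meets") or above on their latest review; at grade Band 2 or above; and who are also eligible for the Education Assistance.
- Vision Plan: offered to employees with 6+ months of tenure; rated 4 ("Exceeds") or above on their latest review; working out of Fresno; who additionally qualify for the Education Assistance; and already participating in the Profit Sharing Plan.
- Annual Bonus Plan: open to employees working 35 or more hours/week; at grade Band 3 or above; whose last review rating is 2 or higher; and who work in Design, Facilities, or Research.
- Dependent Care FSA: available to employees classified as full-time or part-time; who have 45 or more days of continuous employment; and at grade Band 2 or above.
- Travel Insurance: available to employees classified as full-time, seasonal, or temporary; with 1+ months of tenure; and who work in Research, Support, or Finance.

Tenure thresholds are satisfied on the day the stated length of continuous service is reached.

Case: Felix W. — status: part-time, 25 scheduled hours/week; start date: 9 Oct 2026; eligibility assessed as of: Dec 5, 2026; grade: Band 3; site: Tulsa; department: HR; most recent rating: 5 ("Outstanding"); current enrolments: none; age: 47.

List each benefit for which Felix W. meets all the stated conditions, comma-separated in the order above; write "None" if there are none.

Service from 9 Oct 2026 to Dec 5, 2026: 57 days.
401(k) Company Match — status part-time ✗ (requires full-time) → not eligible.
Pension Scheme — status part-time ✓ (not excluded); site Tulsa ✗ (not Madison or Calgary) → not eligible.
Education Assistance — status part-time ✗ (requires seasonal) → not eligible.
Profit Sharing Plan — status part-time ✗ (requires full-time, seasonal, or temporary) → not eligible.
Vision Plan — service 57 days < 6 months (≈180 days) ✗ → not eligible.
Annual Bonus Plan — 25 hrs/wk < 35 ✗ → not eligible.
Dependent Care FSA — status part-time ✓; service 57 days ≥ 45 days ✓; grade Band 3 ≥ Band 2 ✓ → eligible.
Travel Insurance — status part-time ✗ (requires full-time, seasonal, or temporary) → not eligible.

Dependent Care FSA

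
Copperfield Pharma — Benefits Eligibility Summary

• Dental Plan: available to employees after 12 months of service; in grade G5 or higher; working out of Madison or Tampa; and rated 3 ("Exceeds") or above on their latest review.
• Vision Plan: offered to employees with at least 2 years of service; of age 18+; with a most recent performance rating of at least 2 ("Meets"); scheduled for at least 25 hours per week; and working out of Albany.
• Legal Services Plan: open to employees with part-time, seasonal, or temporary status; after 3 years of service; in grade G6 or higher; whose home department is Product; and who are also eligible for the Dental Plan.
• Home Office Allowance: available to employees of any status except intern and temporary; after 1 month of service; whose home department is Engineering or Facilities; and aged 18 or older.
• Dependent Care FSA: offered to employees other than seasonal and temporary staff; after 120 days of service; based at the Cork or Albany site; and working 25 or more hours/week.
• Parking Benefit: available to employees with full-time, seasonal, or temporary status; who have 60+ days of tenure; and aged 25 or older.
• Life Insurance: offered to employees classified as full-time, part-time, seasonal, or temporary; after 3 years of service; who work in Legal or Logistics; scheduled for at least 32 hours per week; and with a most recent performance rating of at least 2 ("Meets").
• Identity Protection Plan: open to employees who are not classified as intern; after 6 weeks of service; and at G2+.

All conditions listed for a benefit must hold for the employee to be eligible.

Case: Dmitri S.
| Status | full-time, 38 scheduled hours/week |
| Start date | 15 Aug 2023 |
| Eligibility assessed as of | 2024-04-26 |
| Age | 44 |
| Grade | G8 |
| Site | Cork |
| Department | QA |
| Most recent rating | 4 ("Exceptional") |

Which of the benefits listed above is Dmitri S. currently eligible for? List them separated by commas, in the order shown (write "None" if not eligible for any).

Service from 15 Aug 2023 to 2024-04-26: 255 days.
Dental Plan — service 255 days < 12 months (≈360 days) ✗ → not eligible.
Vision Plan — service 255 days < 2 years (≈730 days) ✗ → not eligible.
Legal Services Plan — status full-time ✗ (requires part-time, seasonal, or temporary) → not eligible.
Home Office Allowance — status full-time ✓ (not excluded); service 255 days ≥ 1 month (≈30 days) ✓; dept QA ✗ → not eligible.
Dependent Care FSA — status full-time ✓ (not excluded); service 255 days ≥ 120 days ✓; site Cork ✓; 38 hrs/wk ≥ 25 ✓ → eligible.
Parking Benefit — status full-time ✓; service 255 days ≥ 60 days ✓; age 44 ≥ 25 ✓ → eligible.
Life Insurance — status full-time ✓; service 255 days < 3 years (≈1095 days) ✗ → not eligible.
Identity Protection Plan — status full-time ✓ (not excluded); service 255 days ≥ 6 weeks (≈42 days) ✓; grade G8 ≥ G2 ✓ → eligible.

Dependent Care FSA, Parking Benefit, Identity Protection Plan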